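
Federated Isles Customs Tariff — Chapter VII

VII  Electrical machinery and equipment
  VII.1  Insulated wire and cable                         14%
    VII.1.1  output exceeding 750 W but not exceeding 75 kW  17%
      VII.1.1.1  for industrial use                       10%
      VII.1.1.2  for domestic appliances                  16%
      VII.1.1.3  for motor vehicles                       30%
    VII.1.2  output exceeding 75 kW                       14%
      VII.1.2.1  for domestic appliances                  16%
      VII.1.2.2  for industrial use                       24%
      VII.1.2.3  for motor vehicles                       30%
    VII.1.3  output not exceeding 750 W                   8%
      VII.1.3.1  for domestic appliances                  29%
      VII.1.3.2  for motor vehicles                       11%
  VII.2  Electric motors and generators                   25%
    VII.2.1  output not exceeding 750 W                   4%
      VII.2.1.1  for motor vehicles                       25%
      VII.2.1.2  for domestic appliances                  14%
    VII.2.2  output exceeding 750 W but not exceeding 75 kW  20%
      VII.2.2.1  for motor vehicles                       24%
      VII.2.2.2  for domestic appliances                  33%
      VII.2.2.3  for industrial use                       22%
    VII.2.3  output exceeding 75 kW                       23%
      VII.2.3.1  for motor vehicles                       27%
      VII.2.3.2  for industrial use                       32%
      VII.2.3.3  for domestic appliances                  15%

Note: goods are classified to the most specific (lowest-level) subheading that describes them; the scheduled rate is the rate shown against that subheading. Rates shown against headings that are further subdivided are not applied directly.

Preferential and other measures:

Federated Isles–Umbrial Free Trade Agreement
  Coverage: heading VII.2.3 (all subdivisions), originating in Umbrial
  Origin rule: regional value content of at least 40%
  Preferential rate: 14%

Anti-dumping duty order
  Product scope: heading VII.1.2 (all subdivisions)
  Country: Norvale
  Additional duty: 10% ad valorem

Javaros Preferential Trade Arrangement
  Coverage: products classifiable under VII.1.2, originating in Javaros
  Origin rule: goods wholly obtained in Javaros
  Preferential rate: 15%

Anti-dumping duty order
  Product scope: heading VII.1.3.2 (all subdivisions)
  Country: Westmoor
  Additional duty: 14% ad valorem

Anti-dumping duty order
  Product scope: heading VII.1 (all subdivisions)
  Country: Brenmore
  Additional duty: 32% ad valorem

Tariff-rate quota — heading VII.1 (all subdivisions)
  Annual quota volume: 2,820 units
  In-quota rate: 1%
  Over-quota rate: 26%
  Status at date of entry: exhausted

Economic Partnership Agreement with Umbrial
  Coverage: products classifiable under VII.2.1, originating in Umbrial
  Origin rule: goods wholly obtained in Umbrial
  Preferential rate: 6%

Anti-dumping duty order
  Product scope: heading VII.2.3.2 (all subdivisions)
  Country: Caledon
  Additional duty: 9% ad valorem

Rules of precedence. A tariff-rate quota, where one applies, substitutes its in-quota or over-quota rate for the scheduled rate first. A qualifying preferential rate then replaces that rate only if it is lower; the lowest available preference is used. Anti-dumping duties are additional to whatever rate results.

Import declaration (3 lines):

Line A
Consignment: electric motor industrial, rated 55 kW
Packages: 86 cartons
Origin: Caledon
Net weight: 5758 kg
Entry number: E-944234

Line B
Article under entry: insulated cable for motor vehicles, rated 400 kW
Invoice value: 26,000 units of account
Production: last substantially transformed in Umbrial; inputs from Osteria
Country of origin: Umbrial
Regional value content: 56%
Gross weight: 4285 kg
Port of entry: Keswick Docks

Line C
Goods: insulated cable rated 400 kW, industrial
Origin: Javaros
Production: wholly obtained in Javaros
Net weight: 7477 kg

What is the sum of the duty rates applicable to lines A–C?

63%

Line A: electric motor → VII.2; rated 55 kW → VII.2.2; industrial → VII.2.2.3. Scheduled 22%. No special measure applies. → 22%.
Line B: insulated cable → VII.1; rated 400 kW → VII.1.2; for motor vehicles → VII.1.2.3. Scheduled 30%. quota on VII.1 exhausted → over-quota 26%; Umbrial agreement on VII.2.3: VII.1.2.3 not covered; Umbrial agreement on VII.2.1: VII.1.2.3 not covered. → 26%.
Line C: insulated cable → VII.1; rated 400 kW → VII.1.2; industrial → VII.1.2.2. Scheduled 24%. quota on VII.1 exhausted → over-quota 26%; Javaros agreement on VII.1.2: wholly obtained → 15% available; preferential 15%. → 15%.
Sum: 22% + 26% + 15% = 63%.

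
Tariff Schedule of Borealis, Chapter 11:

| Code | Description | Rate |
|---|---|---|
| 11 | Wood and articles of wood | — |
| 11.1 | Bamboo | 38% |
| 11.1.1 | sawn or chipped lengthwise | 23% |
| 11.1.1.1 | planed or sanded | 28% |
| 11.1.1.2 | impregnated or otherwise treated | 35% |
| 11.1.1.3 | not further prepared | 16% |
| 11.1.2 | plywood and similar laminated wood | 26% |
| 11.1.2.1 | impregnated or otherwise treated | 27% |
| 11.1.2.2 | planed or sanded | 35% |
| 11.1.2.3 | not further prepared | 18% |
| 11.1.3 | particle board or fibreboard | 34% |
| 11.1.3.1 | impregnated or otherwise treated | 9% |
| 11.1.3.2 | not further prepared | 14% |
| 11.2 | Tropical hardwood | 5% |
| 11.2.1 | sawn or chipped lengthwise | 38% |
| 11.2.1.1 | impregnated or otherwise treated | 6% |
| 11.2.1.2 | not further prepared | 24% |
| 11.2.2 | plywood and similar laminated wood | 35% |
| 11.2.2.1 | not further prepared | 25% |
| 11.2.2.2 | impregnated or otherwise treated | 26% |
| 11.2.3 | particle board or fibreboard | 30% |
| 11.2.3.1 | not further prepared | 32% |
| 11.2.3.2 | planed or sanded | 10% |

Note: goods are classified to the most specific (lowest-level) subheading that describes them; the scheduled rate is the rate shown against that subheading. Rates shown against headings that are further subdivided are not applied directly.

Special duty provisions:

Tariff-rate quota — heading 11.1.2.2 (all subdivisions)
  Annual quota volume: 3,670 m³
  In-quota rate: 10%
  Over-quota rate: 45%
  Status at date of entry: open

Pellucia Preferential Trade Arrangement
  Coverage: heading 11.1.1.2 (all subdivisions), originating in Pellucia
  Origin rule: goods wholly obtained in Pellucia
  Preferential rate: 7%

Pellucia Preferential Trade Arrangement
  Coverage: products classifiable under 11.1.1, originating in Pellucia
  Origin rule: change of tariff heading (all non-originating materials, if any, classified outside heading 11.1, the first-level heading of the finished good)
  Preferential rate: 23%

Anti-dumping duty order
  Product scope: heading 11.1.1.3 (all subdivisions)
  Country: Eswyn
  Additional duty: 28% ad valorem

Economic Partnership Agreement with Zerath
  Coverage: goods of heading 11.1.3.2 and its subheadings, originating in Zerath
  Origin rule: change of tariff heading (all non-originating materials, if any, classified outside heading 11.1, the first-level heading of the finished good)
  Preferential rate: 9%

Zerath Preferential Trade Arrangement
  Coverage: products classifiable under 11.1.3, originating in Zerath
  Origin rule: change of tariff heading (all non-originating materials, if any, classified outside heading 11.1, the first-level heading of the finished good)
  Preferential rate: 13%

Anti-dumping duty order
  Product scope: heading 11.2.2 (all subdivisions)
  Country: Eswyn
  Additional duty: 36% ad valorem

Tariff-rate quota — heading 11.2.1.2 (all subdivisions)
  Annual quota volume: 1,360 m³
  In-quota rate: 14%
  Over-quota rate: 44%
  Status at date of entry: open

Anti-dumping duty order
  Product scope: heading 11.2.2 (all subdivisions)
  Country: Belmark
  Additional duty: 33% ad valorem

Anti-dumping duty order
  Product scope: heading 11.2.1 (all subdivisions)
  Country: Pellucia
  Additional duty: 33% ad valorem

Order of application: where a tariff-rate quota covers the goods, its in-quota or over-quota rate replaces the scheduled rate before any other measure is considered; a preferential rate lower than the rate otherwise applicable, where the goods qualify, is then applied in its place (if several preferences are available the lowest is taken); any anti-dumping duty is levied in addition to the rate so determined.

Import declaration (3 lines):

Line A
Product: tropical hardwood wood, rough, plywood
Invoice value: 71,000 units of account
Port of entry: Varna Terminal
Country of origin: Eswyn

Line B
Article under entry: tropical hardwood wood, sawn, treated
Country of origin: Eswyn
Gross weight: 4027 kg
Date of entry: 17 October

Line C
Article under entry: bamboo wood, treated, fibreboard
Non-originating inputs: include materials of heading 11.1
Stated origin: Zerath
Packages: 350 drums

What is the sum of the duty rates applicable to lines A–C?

76%

Line A: tropical hardwood → 11.2; plywood → 11.2.2; rough → 11.2.2.1. Scheduled 25%. anti-dumping (Eswyn, 11.2.2): +36%; total 25% + 36% = 61%. → 61%.
Line B: tropical hardwood → 11.2; sawn → 11.2.1; treated → 11.2.1.1. Scheduled 6%. No special measure applies. → 6%.
Line C: bamboo → 11.1; fibreboard → 11.1.3; treated → 11.1.3.1. Scheduled 9%. Zerath agreement on 11.1.3.2: 11.1.3.1 not covered; Zerath agreement on 11.1.3: CTH not met. → 9%.
Sum: 61% + 6% + 9% = 76%.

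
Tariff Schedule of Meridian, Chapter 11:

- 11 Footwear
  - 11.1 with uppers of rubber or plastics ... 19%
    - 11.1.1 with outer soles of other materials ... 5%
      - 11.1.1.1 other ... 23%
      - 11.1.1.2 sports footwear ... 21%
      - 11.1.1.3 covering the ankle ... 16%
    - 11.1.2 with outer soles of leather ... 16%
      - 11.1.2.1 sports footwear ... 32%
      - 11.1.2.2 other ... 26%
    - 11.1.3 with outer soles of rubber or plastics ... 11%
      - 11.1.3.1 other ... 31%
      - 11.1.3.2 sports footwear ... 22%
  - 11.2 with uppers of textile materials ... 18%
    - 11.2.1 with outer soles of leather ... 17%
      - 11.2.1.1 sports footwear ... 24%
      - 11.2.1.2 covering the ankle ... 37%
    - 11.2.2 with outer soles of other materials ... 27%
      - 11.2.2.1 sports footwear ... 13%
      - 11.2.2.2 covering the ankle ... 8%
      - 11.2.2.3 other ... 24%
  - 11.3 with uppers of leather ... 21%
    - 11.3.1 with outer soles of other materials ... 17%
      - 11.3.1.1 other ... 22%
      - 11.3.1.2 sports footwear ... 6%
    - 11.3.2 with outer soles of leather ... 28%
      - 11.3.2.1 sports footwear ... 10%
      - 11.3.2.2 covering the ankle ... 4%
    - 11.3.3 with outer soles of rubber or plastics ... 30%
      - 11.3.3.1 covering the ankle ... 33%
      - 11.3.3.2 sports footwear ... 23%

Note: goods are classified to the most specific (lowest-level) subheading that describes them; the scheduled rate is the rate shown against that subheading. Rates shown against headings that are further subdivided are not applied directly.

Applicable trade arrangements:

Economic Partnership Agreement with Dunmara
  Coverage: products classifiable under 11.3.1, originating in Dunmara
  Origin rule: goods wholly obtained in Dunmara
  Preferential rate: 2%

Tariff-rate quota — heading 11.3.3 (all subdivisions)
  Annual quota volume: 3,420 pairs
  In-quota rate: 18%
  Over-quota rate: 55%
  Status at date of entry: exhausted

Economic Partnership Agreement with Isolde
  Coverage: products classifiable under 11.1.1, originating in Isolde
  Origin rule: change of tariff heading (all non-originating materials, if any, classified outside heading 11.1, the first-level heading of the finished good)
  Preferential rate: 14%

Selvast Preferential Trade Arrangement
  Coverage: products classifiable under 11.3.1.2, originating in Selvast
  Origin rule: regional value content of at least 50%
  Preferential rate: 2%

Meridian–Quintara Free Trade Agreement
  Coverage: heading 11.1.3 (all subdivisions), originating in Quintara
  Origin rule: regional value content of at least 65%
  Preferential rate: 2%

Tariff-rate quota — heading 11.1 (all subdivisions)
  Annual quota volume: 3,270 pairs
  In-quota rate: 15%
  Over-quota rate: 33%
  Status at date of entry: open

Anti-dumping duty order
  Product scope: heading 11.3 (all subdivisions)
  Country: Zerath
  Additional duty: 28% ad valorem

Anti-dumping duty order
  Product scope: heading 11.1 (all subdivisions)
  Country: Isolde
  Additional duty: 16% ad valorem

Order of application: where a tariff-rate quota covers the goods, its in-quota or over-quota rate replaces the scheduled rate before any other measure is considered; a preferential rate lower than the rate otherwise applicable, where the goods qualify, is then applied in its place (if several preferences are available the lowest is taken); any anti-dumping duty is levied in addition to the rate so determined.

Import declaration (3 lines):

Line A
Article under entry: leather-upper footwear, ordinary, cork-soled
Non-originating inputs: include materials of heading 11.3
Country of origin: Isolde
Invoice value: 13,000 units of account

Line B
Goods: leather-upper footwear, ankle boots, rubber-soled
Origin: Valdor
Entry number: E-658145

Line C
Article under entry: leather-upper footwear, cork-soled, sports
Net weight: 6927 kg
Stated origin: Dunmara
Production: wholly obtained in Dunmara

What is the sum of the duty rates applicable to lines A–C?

Line A: leather-upper → 11.3; cork-soled → 11.3.1; ordinary → 11.3.1.1. Scheduled 22%. Isolde agreement on 11.1.1: 11.3.1.1 not covered. → 22%.
Line B: leather-upper → 11.3; rubber-soled → 11.3.3; ankle boots → 11.3.3.1. Scheduled 33%. quota on 11.3.3 exhausted → over-quota 55%. → 55%.
Line C: leather-upper → 11.3; cork-soled → 11.3.1; sports → 11.3.1.2. Scheduled 6%. Dunmara agreement on 11.3.1: wholly obtained → 2% available; preferential 2%. → 2%.
Sum: 22% + 55% + 2% = 79%.

79%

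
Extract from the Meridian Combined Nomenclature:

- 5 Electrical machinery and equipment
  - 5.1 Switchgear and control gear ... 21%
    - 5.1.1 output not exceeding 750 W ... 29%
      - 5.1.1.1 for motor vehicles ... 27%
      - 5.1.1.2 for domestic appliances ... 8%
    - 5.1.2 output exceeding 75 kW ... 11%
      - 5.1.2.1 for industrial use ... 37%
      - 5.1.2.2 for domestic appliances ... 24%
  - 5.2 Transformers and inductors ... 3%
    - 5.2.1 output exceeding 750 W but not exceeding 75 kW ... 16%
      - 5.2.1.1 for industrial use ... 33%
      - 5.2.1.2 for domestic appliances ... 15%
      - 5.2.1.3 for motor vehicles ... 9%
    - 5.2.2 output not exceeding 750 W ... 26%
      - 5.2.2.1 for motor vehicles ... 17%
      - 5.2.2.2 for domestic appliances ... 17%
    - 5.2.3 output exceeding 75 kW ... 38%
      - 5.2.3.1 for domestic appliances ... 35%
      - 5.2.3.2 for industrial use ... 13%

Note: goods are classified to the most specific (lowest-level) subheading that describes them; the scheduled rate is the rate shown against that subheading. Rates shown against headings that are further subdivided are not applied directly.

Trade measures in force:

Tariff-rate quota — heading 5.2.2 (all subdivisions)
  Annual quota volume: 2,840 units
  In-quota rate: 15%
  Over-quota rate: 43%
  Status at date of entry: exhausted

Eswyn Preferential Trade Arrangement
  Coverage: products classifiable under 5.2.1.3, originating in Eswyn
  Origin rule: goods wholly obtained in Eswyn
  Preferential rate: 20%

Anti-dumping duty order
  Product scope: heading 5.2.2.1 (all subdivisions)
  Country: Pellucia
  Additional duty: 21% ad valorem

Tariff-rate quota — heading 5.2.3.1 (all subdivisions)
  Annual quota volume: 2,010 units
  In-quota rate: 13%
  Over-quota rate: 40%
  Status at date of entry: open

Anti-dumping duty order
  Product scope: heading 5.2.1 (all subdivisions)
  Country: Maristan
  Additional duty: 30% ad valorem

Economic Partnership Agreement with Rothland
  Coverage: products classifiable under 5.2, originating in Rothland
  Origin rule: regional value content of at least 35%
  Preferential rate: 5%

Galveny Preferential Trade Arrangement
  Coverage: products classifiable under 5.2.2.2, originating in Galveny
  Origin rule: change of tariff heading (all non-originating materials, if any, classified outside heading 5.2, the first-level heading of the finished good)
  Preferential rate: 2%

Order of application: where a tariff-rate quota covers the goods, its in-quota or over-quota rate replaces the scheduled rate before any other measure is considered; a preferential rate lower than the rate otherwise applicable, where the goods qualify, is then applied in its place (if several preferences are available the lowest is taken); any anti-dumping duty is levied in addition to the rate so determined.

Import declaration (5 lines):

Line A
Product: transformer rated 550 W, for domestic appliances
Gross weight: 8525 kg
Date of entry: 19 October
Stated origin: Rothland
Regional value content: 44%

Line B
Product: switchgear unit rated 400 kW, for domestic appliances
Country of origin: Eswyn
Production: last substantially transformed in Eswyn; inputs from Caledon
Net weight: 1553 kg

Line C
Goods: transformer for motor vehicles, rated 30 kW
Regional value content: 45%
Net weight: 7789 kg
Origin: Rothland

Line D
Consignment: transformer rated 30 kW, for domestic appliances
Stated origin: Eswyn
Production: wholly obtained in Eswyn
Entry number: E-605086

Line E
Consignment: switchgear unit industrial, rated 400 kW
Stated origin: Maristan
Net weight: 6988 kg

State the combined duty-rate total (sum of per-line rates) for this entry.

Line A: transformer → 5.2; rated 550 W → 5.2.2; for domestic appliances → 5.2.2.2. Scheduled 17%. quota on 5.2.2 exhausted → over-quota 43%; Rothland agreement on 5.2: RVC ≥ 35% → 5% available; preferential 5%. → 5%.
Line B: switchgear unit → 5.1; rated 400 kW → 5.1.2; for domestic appliances → 5.1.2.2. Scheduled 24%. Eswyn agreement on 5.2.1.3: 5.1.2.2 not covered. → 24%.
Line C: transformer → 5.2; rated 30 kW → 5.2.1; for motor vehicles → 5.2.1.3. Scheduled 9%. Rothland agreement on 5.2: RVC ≥ 35% → 5% available; preferential 5%. → 5%.
Line D: transformer → 5.2; rated 30 kW → 5.2.1; for domestic appliances → 5.2.1.2. Scheduled 15%. Eswyn agreement on 5.2.1.3: 5.2.1.2 not covered. → 15%.
Line E: switchgear unit → 5.1; rated 400 kW → 5.1.2; industrial → 5.1.2.1. Scheduled 37%. No special measure applies. → 37%.
Sum: 5% + 24% + 5% + 15% + 37% = 86%.

86%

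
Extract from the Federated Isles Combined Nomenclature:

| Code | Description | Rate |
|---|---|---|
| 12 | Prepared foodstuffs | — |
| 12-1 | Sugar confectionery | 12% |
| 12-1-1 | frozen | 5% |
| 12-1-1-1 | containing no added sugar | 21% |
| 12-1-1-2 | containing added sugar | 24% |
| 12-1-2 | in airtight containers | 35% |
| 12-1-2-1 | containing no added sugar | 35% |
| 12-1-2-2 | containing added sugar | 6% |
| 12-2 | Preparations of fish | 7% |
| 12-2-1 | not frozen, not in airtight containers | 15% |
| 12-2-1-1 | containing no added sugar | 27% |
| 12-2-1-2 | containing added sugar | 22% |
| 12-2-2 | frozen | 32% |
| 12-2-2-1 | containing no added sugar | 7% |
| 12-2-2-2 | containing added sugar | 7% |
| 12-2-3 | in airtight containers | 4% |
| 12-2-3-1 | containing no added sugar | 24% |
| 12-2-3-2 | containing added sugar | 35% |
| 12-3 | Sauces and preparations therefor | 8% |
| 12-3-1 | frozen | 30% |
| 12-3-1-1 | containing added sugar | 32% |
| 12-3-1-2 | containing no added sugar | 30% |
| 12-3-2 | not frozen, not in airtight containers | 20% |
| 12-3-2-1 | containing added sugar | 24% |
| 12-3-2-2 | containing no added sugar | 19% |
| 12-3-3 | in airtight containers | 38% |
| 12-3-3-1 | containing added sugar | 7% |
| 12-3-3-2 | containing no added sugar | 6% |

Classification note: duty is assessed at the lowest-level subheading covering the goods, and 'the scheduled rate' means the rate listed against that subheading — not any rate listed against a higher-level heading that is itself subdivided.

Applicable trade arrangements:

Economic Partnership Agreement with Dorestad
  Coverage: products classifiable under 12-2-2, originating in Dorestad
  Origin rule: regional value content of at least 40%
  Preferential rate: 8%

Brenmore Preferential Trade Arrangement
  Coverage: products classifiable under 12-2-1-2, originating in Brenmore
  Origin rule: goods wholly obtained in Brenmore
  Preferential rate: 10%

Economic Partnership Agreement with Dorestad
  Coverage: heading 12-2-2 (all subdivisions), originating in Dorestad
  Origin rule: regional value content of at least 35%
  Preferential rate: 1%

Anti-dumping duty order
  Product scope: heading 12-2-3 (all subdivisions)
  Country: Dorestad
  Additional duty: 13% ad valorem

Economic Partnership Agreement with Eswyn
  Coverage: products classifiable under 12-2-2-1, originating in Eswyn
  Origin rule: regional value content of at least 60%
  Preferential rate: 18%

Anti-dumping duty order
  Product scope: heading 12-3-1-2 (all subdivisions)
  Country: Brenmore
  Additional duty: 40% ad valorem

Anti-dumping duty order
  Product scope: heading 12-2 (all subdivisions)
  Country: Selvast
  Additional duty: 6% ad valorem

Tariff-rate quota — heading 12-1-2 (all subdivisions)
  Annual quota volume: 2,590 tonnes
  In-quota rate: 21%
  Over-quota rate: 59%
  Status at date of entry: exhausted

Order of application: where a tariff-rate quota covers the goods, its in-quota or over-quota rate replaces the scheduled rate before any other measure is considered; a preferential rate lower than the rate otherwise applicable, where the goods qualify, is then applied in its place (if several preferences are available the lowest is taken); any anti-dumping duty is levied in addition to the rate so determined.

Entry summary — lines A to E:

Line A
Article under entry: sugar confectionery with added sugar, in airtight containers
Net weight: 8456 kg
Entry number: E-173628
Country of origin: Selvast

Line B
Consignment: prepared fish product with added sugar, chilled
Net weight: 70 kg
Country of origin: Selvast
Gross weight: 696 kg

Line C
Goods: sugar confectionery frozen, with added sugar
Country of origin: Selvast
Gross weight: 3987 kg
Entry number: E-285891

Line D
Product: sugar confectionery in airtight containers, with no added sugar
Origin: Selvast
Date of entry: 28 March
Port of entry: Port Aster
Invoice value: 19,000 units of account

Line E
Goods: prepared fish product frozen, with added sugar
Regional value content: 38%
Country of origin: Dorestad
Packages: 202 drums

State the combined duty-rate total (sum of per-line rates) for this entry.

171%

Line A: sugar confectionery → 12-1; in airtight containers → 12-1-2; with added sugar → 12-1-2-2. Scheduled 6%. quota on 12-1-2 exhausted → over-quota 59%. → 59%.
Line B: prepared fish product → 12-2; chilled → 12-2-1; with added sugar → 12-2-1-2. Scheduled 22%. anti-dumping (Selvast, 12-2): +6%; total 22% + 6% = 28%. → 28%.
Line C: sugar confectionery → 12-1; frozen → 12-1-1; with added sugar → 12-1-1-2. Scheduled 24%. No special measure applies. → 24%.
Line D: sugar confectionery → 12-1; in airtight containers → 12-1-2; with no added sugar → 12-1-2-1. Scheduled 35%. quota on 12-1-2 exhausted → over-quota 59%. → 59%.
Line E: prepared fish product → 12-2; frozen → 12-2-2; with added sugar → 12-2-2-2. Scheduled 7%. Dorestad agreement on 12-2-2: RVC < 40%; Dorestad agreement on 12-2-2: RVC ≥ 35% → 1% available; preferential 1%. → 1%.
Sum: 59% + 28% + 24% + 59% + 1% = 171%.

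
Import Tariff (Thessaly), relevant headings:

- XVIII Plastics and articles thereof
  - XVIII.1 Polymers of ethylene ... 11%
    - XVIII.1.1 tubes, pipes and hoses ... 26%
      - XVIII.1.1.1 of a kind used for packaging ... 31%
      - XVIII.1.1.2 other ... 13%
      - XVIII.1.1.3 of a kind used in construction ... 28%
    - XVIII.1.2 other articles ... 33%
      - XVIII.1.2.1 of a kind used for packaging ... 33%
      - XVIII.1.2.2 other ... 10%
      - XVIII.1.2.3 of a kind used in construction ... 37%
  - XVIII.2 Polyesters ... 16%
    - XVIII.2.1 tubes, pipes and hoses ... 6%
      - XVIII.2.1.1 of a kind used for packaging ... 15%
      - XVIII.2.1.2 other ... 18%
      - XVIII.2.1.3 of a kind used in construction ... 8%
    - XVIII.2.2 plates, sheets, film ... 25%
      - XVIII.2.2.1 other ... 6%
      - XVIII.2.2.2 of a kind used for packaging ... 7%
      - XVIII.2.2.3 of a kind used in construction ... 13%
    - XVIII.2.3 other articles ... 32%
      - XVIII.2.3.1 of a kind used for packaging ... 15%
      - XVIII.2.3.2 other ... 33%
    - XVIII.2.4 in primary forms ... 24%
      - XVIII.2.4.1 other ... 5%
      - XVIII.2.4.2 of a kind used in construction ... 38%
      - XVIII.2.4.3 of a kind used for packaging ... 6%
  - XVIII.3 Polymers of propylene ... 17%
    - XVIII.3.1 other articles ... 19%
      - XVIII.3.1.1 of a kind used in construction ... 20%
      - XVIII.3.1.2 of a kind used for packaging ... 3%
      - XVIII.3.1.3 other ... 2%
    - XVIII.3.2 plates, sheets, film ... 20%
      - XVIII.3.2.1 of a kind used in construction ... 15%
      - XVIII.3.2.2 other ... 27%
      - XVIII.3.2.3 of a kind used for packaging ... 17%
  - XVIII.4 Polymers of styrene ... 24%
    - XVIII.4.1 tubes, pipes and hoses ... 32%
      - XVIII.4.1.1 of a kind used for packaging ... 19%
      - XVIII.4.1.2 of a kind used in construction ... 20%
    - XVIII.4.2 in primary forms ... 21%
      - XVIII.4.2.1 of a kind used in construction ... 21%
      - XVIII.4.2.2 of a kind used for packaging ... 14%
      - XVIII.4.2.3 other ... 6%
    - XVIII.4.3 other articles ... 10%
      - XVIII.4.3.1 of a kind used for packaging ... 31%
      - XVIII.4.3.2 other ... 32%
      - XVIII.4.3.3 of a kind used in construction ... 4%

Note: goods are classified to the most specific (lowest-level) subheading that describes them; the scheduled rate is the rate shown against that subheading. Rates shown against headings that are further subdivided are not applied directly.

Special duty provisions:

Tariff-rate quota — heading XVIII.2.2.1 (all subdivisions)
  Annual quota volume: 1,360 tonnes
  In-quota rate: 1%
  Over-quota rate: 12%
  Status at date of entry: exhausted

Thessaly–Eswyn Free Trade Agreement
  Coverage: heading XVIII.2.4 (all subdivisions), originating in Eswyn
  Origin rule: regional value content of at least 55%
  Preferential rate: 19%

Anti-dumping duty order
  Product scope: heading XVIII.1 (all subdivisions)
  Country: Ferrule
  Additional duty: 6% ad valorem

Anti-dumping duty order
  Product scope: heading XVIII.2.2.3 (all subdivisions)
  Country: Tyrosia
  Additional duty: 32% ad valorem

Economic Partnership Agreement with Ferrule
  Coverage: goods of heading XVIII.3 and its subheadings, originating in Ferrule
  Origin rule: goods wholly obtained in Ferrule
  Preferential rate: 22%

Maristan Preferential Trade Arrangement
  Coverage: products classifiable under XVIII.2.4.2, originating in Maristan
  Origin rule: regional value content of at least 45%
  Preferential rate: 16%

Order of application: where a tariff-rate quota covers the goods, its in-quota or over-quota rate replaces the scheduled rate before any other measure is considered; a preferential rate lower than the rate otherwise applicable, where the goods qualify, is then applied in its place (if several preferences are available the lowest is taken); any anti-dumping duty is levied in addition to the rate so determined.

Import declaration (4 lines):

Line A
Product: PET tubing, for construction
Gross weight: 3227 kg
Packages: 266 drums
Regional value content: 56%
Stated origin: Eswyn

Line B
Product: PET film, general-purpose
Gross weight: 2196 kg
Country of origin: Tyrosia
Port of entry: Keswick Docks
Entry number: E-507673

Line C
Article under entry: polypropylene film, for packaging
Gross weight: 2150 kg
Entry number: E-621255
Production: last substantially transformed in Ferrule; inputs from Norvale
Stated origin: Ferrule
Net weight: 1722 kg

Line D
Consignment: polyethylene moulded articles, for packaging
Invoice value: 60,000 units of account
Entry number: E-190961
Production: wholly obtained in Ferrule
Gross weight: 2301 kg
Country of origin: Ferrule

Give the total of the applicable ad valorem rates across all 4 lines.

76%

Line A: PET → XVIII.2; tubing → XVIII.2.1; for construction → XVIII.2.1.3. Scheduled 8%. Eswyn agreement on XVIII.2.4: XVIII.2.1.3 not covered. → 8%.
Line B: PET → XVIII.2; film → XVIII.2.2; general-purpose → XVIII.2.2.1. Scheduled 6%. quota on XVIII.2.2.1 exhausted → over-quota 12%. → 12%.
Line C: polypropylene → XVIII.3; film → XVIII.3.2; for packaging → XVIII.3.2.3. Scheduled 17%. Ferrule agreement on XVIII.3: not wholly obtained. → 17%.
Line D: polyethylene → XVIII.1; moulded articles → XVIII.1.2; for packaging → XVIII.1.2.1. Scheduled 33%. Ferrule agreement on XVIII.3: XVIII.1.2.1 not covered; anti-dumping (Ferrule, XVIII.1): +6%; total 33% + 6% = 39%. → 39%.
Sum: 8% + 12% + 17% + 39% = 76%.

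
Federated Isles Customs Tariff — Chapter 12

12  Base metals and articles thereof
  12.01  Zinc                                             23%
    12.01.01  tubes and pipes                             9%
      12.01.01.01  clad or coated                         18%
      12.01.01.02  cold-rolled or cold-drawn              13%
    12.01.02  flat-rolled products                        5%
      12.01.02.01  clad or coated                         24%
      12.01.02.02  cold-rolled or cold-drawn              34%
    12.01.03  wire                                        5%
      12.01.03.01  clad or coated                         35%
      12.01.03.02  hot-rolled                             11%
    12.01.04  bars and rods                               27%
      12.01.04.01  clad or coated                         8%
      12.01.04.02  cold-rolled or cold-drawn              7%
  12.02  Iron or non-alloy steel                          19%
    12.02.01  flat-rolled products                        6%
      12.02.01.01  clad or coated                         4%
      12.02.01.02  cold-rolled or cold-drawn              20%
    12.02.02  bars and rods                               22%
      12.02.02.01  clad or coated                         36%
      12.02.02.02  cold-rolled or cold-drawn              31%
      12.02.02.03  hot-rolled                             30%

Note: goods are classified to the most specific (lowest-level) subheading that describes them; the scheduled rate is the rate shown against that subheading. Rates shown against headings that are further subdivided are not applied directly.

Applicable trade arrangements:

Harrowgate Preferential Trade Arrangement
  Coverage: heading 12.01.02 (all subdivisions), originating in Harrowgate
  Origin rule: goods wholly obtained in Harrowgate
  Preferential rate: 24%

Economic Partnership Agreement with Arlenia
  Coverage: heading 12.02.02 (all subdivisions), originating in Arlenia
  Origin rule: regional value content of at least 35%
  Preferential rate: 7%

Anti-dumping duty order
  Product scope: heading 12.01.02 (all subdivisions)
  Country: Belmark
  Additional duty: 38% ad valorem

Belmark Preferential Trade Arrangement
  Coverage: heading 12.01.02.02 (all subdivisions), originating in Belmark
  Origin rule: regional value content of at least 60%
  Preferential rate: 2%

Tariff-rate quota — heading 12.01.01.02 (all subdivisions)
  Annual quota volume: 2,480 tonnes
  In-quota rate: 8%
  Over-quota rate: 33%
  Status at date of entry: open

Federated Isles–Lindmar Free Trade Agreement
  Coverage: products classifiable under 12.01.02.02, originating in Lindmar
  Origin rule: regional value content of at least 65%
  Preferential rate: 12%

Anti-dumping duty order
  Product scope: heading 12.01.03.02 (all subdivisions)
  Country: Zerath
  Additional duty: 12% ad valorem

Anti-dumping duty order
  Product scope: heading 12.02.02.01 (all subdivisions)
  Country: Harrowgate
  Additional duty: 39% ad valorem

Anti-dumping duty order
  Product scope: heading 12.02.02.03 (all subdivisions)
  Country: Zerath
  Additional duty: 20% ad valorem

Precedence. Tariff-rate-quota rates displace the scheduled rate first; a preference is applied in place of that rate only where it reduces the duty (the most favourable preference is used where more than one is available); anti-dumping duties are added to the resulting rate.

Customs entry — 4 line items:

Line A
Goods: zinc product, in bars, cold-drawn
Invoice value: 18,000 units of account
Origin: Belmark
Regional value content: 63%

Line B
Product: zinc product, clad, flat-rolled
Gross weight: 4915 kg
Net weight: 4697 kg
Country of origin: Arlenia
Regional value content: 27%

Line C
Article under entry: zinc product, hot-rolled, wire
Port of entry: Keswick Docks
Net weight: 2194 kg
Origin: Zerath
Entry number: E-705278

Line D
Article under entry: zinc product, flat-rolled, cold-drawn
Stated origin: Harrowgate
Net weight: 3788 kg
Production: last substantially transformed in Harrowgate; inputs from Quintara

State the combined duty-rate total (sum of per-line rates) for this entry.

Line A: zinc → 12.01; in bars → 12.01.04; cold-drawn → 12.01.04.02. Scheduled 7%. Belmark agreement on 12.01.02.02: 12.01.04.02 not covered. → 7%.
Line B: zinc → 12.01; flat-rolled → 12.01.02; clad → 12.01.02.01. Scheduled 24%. Arlenia agreement on 12.02.02: 12.01.02.01 not covered. → 24%.
Line C: zinc → 12.01; wire → 12.01.03; hot-rolled → 12.01.03.02. Scheduled 11%. anti-dumping (Zerath, 12.01.03.02): +12%; total 11% + 12% = 23%. → 23%.
Line D: zinc → 12.01; flat-rolled → 12.01.02; cold-drawn → 12.01.02.02. Scheduled 34%. Harrowgate agreement on 12.01.02: not wholly obtained. → 34%.
Sum: 7% + 24% + 23% + 34% = 88%.

88%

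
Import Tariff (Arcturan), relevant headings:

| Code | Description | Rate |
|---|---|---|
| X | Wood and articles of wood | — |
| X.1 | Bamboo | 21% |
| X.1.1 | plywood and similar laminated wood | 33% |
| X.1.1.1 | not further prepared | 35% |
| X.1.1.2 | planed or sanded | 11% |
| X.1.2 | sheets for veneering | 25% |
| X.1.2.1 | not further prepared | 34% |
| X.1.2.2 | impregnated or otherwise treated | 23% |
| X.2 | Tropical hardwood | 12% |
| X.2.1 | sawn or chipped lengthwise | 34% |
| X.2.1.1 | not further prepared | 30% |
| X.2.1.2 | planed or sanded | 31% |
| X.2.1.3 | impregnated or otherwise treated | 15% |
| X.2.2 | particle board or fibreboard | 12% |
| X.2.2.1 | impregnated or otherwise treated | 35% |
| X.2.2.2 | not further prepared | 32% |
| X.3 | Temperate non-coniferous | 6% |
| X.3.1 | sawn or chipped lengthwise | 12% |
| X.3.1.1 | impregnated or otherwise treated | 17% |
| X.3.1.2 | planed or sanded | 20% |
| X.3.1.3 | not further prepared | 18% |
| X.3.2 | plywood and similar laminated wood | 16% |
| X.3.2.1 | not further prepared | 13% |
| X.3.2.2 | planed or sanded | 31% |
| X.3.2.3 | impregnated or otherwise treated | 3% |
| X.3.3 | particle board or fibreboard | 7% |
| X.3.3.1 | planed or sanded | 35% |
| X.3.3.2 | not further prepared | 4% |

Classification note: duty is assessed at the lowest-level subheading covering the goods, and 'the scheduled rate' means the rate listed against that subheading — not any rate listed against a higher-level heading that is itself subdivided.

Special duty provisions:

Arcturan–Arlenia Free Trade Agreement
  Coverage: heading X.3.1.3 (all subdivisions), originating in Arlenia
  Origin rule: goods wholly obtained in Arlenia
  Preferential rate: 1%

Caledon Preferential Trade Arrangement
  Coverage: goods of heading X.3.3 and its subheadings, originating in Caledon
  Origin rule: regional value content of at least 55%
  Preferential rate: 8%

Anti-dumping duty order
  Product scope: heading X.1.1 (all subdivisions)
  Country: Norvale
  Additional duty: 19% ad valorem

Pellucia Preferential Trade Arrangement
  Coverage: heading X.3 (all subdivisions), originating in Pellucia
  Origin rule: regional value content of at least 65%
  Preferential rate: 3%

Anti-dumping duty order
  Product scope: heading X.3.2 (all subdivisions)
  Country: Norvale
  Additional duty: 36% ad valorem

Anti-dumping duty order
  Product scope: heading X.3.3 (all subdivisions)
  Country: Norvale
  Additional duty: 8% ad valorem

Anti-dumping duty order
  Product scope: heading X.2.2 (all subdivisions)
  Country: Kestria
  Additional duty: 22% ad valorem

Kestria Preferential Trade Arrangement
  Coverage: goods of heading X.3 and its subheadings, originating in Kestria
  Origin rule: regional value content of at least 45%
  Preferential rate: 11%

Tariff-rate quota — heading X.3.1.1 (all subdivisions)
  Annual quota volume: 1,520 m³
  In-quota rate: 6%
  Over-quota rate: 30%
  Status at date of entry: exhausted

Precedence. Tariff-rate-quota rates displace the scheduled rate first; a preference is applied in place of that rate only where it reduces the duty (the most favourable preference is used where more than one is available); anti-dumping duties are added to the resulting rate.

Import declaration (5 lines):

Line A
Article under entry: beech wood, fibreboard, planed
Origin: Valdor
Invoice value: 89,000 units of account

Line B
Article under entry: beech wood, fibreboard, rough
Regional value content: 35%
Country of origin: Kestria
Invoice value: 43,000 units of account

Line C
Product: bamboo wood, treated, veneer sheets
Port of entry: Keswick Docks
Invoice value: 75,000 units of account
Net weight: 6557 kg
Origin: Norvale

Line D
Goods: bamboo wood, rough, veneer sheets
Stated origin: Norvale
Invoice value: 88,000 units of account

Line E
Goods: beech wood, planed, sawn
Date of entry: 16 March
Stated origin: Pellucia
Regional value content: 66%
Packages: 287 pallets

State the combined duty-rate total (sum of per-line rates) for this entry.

99%

Line A: beech → X.3; fibreboard → X.3.3; planed → X.3.3.1. Scheduled 35%. No special measure applies. → 35%.
Line B: beech → X.3; fibreboard → X.3.3; rough → X.3.3.2. Scheduled 4%. Kestria agreement on X.3: RVC < 45%. → 4%.
Line C: bamboo → X.1; veneer sheets → X.1.2; treated → X.1.2.2. Scheduled 23%. No special measure applies. → 23%.
Line D: bamboo → X.1; veneer sheets → X.1.2; rough → X.1.2.1. Scheduled 34%. No special measure applies. → 34%.
Line E: beech → X.3; sawn → X.3.1; planed → X.3.1.2. Scheduled 20%. Pellucia agreement on X.3: RVC ≥ 65% → 3% available; preferential 3%. → 3%.
Sum: 35% + 4% + 23% + 34% + 3% = 99%.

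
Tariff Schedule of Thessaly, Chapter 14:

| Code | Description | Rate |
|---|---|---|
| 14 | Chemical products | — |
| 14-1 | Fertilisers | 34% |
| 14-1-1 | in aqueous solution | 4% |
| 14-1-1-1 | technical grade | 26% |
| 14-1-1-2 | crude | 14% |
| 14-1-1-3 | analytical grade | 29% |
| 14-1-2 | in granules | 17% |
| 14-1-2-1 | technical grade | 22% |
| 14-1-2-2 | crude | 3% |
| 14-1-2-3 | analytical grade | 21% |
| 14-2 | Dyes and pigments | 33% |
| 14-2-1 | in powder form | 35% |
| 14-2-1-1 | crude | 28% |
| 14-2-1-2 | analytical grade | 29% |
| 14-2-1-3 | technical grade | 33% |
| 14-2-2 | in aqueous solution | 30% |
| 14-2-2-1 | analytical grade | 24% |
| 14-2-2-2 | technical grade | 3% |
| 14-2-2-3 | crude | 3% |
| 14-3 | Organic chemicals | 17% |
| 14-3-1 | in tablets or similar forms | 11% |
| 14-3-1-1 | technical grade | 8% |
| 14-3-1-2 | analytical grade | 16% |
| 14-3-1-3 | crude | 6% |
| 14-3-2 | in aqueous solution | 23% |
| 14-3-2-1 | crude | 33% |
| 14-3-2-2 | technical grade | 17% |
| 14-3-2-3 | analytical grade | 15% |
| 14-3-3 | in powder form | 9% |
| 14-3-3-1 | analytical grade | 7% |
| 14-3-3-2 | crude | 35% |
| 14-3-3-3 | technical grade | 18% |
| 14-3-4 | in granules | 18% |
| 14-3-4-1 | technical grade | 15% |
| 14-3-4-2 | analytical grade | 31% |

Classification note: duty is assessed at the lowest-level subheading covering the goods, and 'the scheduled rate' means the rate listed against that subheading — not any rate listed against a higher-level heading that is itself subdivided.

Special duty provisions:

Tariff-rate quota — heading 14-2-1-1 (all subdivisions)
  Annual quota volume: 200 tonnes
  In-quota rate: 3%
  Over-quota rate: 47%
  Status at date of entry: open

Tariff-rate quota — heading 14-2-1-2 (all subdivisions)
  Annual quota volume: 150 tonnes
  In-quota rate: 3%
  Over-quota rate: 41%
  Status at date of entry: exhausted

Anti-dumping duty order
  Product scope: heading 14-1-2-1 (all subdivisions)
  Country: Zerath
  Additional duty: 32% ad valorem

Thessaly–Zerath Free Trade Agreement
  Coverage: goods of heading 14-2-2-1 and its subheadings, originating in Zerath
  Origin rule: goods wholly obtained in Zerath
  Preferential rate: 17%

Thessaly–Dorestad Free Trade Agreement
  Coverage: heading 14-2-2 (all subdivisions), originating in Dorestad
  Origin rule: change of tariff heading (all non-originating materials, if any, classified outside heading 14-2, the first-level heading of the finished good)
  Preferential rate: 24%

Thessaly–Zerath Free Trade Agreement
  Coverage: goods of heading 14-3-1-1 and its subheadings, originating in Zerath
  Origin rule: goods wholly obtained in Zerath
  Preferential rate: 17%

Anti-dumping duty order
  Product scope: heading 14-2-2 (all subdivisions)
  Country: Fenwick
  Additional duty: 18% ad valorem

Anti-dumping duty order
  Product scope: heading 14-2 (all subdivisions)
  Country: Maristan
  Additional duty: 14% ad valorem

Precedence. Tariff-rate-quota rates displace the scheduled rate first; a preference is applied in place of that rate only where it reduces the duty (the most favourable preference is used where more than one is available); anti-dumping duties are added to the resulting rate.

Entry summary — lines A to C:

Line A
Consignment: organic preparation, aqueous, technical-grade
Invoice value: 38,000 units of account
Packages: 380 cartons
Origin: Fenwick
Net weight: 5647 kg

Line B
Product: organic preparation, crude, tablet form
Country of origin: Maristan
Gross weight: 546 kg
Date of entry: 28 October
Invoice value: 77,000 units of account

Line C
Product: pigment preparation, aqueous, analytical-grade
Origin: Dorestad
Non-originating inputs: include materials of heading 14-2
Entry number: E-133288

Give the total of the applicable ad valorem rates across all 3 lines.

47%

Line A: organic → 14-3; aqueous → 14-3-2; technical-grade → 14-3-2-2. Scheduled 17%. No special measure applies. → 17%.
Line B: organic → 14-3; tablet form → 14-3-1; crude → 14-3-1-3. Scheduled 6%. No special measure applies. → 6%.
Line C: pigment → 14-2; aqueous → 14-2-2; analytical-grade → 14-2-2-1. Scheduled 24%. Dorestad agreement on 14-2-2: CTH not met. → 24%.
Sum: 17% + 6% + 24% = 47%.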